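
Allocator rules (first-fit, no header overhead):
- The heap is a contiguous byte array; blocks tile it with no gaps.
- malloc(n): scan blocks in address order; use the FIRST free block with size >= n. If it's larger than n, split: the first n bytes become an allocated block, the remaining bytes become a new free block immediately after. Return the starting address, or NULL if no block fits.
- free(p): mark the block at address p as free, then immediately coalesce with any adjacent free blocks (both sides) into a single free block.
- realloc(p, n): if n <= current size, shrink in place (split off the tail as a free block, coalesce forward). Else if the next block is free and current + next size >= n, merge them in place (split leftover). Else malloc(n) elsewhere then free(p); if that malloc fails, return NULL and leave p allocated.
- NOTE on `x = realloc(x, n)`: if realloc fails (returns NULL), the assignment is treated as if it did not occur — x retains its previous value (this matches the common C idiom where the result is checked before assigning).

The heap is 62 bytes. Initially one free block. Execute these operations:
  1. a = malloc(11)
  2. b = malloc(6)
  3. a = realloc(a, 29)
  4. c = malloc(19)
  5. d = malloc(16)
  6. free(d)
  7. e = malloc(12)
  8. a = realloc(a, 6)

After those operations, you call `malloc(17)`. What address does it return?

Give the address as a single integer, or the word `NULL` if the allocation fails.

Answer: 23

Derivation:
Op 1: a = malloc(11) -> a = 0; heap: [0-10 ALLOC][11-61 FREE]
Op 2: b = malloc(6) -> b = 11; heap: [0-10 ALLOC][11-16 ALLOC][17-61 FREE]
Op 3: a = realloc(a, 29) -> a = 17; heap: [0-10 FREE][11-16 ALLOC][17-45 ALLOC][46-61 FREE]
Op 4: c = malloc(19) -> c = NULL; heap: [0-10 FREE][11-16 ALLOC][17-45 ALLOC][46-61 FREE]
Op 5: d = malloc(16) -> d = 46; heap: [0-10 FREE][11-16 ALLOC][17-45 ALLOC][46-61 ALLOC]
Op 6: free(d) -> (freed d); heap: [0-10 FREE][11-16 ALLOC][17-45 ALLOC][46-61 FREE]
Op 7: e = malloc(12) -> e = 46; heap: [0-10 FREE][11-16 ALLOC][17-45 ALLOC][46-57 ALLOC][58-61 FREE]
Op 8: a = realloc(a, 6) -> a = 17; heap: [0-10 FREE][11-16 ALLOC][17-22 ALLOC][23-45 FREE][46-57 ALLOC][58-61 FREE]
malloc(17): first-fit scan over [0-10 FREE][11-16 ALLOC][17-22 ALLOC][23-45 FREE][46-57 ALLOC][58-61 FREE] -> 23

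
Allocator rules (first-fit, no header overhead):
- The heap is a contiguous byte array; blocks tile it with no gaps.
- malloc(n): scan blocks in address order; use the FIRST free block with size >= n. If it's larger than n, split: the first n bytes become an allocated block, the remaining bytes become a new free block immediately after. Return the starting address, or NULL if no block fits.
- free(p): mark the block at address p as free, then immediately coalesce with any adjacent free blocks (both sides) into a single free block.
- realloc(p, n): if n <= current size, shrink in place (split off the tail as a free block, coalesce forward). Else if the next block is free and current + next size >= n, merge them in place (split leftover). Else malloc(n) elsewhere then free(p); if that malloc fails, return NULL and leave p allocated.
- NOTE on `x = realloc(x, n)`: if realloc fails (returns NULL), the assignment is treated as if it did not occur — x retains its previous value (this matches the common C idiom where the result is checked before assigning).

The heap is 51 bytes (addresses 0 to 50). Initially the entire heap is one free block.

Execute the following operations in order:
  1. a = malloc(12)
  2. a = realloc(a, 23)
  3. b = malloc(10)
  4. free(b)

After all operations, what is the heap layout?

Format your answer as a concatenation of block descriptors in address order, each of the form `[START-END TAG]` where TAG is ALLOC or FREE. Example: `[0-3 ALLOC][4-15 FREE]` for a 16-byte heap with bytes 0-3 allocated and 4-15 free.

Answer: [0-22 ALLOC][23-50 FREE]

Derivation:
Op 1: a = malloc(12) -> a = 0; heap: [0-11 ALLOC][12-50 FREE]
Op 2: a = realloc(a, 23) -> a = 0; heap: [0-22 ALLOC][23-50 FREE]
Op 3: b = malloc(10) -> b = 23; heap: [0-22 ALLOC][23-32 ALLOC][33-50 FREE]
Op 4: free(b) -> (freed b); heap: [0-22 ALLOC][23-50 FREE]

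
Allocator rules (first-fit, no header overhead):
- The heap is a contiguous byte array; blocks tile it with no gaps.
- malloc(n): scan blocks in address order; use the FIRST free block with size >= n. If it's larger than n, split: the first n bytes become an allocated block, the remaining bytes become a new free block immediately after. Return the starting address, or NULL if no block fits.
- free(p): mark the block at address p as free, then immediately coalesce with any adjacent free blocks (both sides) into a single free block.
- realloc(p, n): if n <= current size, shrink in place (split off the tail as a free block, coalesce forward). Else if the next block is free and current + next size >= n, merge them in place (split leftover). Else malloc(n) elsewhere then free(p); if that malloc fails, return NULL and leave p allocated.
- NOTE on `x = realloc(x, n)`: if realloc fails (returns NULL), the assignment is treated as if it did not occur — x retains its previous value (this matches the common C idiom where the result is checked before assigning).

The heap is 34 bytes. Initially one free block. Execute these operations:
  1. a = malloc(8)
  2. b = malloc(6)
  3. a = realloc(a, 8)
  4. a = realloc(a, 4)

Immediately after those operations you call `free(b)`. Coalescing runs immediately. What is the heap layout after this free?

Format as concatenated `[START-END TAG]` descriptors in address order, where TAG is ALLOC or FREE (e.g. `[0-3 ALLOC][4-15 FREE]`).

Op 1: a = malloc(8) -> a = 0; heap: [0-7 ALLOC][8-33 FREE]
Op 2: b = malloc(6) -> b = 8; heap: [0-7 ALLOC][8-13 ALLOC][14-33 FREE]
Op 3: a = realloc(a, 8) -> a = 0; heap: [0-7 ALLOC][8-13 ALLOC][14-33 FREE]
Op 4: a = realloc(a, 4) -> a = 0; heap: [0-3 ALLOC][4-7 FREE][8-13 ALLOC][14-33 FREE]
free(b): b = 8 -> block [8-13 ALLOC]; mark free, coalesce with adjacent free neighbors -> [0-3 ALLOC][4-33 FREE]

Answer: [0-3 ALLOC][4-33 FREE]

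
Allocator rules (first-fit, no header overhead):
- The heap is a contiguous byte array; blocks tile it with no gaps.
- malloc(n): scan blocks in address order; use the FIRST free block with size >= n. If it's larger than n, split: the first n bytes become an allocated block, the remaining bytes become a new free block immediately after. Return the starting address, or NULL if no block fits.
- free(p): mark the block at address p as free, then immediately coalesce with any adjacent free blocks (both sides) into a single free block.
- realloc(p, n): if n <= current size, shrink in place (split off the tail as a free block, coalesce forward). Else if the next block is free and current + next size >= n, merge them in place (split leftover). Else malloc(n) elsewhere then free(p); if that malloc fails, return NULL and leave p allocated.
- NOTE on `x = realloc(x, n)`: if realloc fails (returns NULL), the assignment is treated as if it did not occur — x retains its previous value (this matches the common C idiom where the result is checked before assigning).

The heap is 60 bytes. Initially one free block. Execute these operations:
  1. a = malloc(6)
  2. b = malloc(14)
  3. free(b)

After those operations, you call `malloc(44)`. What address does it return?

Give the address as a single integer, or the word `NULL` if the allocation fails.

Op 1: a = malloc(6) -> a = 0; heap: [0-5 ALLOC][6-59 FREE]
Op 2: b = malloc(14) -> b = 6; heap: [0-5 ALLOC][6-19 ALLOC][20-59 FREE]
Op 3: free(b) -> (freed b); heap: [0-5 ALLOC][6-59 FREE]
malloc(44): first-fit scan over [0-5 ALLOC][6-59 FREE] -> 6

Answer: 6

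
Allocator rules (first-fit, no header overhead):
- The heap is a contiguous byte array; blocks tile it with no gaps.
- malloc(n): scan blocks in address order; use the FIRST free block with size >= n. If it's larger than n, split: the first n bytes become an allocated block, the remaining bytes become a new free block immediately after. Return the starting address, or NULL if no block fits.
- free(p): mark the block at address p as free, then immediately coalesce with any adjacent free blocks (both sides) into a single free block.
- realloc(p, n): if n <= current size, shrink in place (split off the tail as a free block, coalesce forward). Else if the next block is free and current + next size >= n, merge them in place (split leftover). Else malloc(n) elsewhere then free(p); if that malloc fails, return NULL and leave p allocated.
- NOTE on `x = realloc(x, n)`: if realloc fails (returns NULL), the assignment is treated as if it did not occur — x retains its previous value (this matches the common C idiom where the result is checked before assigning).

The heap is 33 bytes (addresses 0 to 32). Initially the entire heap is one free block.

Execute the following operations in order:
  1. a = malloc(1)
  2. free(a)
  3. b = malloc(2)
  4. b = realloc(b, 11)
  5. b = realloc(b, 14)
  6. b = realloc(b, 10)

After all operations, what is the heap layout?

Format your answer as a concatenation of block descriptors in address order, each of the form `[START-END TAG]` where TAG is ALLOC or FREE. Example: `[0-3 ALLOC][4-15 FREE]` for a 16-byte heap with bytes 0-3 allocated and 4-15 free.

Answer: [0-9 ALLOC][10-32 FREE]

Derivation:
Op 1: a = malloc(1) -> a = 0; heap: [0-0 ALLOC][1-32 FREE]
Op 2: free(a) -> (freed a); heap: [0-32 FREE]
Op 3: b = malloc(2) -> b = 0; heap: [0-1 ALLOC][2-32 FREE]
Op 4: b = realloc(b, 11) -> b = 0; heap: [0-10 ALLOC][11-32 FREE]
Op 5: b = realloc(b, 14) -> b = 0; heap: [0-13 ALLOC][14-32 FREE]
Op 6: b = realloc(b, 10) -> b = 0; heap: [0-9 ALLOC][10-32 FREE]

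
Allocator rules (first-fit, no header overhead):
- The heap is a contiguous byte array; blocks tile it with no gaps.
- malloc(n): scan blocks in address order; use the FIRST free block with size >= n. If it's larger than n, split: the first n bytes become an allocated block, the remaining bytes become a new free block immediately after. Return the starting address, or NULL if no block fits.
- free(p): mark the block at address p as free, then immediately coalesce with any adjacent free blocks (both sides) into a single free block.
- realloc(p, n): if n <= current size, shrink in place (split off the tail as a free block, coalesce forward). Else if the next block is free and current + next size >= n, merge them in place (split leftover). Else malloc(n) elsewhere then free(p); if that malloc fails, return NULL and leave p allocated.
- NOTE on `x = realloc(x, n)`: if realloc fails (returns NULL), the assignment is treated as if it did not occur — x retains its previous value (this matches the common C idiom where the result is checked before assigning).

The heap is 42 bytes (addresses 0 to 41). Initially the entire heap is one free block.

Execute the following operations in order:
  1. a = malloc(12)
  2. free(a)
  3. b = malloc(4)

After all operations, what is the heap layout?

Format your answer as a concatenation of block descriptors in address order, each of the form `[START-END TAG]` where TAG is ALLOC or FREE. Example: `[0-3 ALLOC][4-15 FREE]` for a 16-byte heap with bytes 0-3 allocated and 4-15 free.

Answer: [0-3 ALLOC][4-41 FREE]

Derivation:
Op 1: a = malloc(12) -> a = 0; heap: [0-11 ALLOC][12-41 FREE]
Op 2: free(a) -> (freed a); heap: [0-41 FREE]
Op 3: b = malloc(4) -> b = 0; heap: [0-3 ALLOC][4-41 FREE]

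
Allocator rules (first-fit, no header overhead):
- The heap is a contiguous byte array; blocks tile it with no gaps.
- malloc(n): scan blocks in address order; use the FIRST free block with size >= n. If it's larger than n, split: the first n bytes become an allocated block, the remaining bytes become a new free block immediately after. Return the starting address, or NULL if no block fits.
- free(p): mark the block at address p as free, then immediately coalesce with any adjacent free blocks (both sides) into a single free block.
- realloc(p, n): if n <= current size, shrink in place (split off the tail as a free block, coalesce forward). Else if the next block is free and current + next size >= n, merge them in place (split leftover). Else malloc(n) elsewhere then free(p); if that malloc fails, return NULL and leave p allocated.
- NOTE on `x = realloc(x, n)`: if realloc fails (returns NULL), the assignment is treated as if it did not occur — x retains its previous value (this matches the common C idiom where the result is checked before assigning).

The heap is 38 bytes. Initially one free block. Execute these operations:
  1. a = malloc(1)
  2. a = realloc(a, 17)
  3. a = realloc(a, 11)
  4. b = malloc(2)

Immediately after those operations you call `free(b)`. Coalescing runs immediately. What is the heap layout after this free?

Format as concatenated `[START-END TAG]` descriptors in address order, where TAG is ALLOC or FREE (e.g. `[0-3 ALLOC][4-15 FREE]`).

Answer: [0-10 ALLOC][11-37 FREE]

Derivation:
Op 1: a = malloc(1) -> a = 0; heap: [0-0 ALLOC][1-37 FREE]
Op 2: a = realloc(a, 17) -> a = 0; heap: [0-16 ALLOC][17-37 FREE]
Op 3: a = realloc(a, 11) -> a = 0; heap: [0-10 ALLOC][11-37 FREE]
Op 4: b = malloc(2) -> b = 11; heap: [0-10 ALLOC][11-12 ALLOC][13-37 FREE]
free(b): b = 11 -> block [11-12 ALLOC]; mark free, coalesce with adjacent free neighbors -> [0-10 ALLOC][11-37 FREE]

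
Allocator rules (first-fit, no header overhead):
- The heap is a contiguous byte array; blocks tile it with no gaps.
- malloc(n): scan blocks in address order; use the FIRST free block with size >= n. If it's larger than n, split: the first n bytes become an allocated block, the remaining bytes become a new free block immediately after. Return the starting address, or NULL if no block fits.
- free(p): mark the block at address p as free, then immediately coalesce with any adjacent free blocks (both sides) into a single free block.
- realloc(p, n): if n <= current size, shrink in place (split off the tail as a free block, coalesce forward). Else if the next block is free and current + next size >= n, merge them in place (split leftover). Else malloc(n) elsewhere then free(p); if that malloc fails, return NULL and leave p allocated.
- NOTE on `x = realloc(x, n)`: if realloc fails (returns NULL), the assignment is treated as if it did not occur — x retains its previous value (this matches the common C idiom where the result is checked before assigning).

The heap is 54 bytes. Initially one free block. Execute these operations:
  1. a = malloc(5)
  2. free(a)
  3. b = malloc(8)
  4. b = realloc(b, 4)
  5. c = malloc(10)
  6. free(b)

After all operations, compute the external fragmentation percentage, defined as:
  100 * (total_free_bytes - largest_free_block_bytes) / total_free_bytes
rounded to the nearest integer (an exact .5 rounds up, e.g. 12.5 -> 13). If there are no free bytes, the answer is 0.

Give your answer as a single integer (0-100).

Answer: 9

Derivation:
Op 1: a = malloc(5) -> a = 0; heap: [0-4 ALLOC][5-53 FREE]
Op 2: free(a) -> (freed a); heap: [0-53 FREE]
Op 3: b = malloc(8) -> b = 0; heap: [0-7 ALLOC][8-53 FREE]
Op 4: b = realloc(b, 4) -> b = 0; heap: [0-3 ALLOC][4-53 FREE]
Op 5: c = malloc(10) -> c = 4; heap: [0-3 ALLOC][4-13 ALLOC][14-53 FREE]
Op 6: free(b) -> (freed b); heap: [0-3 FREE][4-13 ALLOC][14-53 FREE]
Free blocks: [4 40] total_free=44 largest=40 -> 100*(44-40)/44 = 400/44 ≈ 9.091 -> rounds to 9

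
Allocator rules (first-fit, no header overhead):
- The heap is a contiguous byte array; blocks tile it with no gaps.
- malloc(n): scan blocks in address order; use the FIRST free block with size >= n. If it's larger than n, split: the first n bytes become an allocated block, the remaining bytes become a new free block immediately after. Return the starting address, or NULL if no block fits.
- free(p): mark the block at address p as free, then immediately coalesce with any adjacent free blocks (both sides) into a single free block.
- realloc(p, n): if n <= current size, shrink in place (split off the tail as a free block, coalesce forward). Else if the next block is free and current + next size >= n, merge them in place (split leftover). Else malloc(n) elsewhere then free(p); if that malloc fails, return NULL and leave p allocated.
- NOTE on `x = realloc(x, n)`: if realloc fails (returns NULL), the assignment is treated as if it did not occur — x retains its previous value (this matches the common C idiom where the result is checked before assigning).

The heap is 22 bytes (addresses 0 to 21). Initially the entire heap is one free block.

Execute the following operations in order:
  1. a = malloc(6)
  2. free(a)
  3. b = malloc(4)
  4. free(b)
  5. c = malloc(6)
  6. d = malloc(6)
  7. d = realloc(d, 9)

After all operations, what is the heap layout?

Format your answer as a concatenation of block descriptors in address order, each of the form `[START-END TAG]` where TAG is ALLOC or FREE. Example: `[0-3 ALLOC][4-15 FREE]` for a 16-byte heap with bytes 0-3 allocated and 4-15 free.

Op 1: a = malloc(6) -> a = 0; heap: [0-5 ALLOC][6-21 FREE]
Op 2: free(a) -> (freed a); heap: [0-21 FREE]
Op 3: b = malloc(4) -> b = 0; heap: [0-3 ALLOC][4-21 FREE]
Op 4: free(b) -> (freed b); heap: [0-21 FREE]
Op 5: c = malloc(6) -> c = 0; heap: [0-5 ALLOC][6-21 FREE]
Op 6: d = malloc(6) -> d = 6; heap: [0-5 ALLOC][6-11 ALLOC][12-21 FREE]
Op 7: d = realloc(d, 9) -> d = 6; heap: [0-5 ALLOC][6-14 ALLOC][15-21 FREE]

Answer: [0-5 ALLOC][6-14 ALLOC][15-21 FREE]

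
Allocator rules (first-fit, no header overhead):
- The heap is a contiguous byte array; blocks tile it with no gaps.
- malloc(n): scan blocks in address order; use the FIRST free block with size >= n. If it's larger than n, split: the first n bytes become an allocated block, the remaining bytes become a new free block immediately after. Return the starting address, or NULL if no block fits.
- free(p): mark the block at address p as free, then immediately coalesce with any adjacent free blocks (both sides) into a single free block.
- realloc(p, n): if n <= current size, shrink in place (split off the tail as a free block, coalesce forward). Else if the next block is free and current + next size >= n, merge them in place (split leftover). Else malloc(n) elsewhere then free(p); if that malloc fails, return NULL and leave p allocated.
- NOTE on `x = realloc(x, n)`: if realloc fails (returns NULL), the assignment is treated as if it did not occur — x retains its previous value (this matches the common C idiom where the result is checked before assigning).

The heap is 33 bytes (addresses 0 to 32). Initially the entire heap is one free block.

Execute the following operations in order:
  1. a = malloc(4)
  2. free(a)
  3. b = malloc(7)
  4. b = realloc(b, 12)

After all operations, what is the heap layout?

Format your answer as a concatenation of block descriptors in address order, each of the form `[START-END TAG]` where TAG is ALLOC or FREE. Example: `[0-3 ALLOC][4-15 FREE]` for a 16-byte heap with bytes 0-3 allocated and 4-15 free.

Answer: [0-11 ALLOC][12-32 FREE]

Derivation:
Op 1: a = malloc(4) -> a = 0; heap: [0-3 ALLOC][4-32 FREE]
Op 2: free(a) -> (freed a); heap: [0-32 FREE]
Op 3: b = malloc(7) -> b = 0; heap: [0-6 ALLOC][7-32 FREE]
Op 4: b = realloc(b, 12) -> b = 0; heap: [0-11 ALLOC][12-32 FREE]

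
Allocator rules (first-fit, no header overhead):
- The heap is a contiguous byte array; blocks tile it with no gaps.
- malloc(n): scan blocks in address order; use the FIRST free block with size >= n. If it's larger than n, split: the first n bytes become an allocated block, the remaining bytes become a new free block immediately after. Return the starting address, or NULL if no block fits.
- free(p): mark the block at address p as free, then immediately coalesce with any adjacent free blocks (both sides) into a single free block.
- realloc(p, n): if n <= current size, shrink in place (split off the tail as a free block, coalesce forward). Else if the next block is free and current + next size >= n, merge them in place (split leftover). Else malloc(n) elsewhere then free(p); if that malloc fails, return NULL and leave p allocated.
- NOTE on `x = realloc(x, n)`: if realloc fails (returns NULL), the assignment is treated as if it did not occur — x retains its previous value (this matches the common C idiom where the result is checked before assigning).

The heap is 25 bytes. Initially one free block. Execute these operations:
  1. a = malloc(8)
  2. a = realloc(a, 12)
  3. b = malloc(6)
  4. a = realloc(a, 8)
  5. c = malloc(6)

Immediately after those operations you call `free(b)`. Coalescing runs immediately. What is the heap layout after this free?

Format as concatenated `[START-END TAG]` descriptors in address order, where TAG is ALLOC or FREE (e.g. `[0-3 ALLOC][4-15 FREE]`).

Answer: [0-7 ALLOC][8-17 FREE][18-23 ALLOC][24-24 FREE]

Derivation:
Op 1: a = malloc(8) -> a = 0; heap: [0-7 ALLOC][8-24 FREE]
Op 2: a = realloc(a, 12) -> a = 0; heap: [0-11 ALLOC][12-24 FREE]
Op 3: b = malloc(6) -> b = 12; heap: [0-11 ALLOC][12-17 ALLOC][18-24 FREE]
Op 4: a = realloc(a, 8) -> a = 0; heap: [0-7 ALLOC][8-11 FREE][12-17 ALLOC][18-24 FREE]
Op 5: c = malloc(6) -> c = 18; heap: [0-7 ALLOC][8-11 FREE][12-17 ALLOC][18-23 ALLOC][24-24 FREE]
free(b): b = 12 -> block [12-17 ALLOC]; mark free, coalesce with adjacent free neighbors -> [0-7 ALLOC][8-17 FREE][18-23 ALLOC][24-24 FREE]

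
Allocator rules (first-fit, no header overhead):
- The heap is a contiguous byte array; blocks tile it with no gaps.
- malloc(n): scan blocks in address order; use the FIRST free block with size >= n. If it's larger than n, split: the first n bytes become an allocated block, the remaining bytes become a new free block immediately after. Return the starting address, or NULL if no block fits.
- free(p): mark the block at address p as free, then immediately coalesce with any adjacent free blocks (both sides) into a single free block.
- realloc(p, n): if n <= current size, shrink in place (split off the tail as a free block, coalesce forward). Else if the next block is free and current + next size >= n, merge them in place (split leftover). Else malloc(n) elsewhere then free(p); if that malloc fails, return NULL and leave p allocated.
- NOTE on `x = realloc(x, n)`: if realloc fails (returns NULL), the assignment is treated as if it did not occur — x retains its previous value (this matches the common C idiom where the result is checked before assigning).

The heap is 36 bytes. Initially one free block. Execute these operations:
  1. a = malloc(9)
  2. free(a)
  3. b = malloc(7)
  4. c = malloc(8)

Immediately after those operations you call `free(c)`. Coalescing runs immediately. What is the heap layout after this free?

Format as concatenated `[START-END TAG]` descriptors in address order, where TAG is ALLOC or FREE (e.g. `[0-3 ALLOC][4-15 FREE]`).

Answer: [0-6 ALLOC][7-35 FREE]

Derivation:
Op 1: a = malloc(9) -> a = 0; heap: [0-8 ALLOC][9-35 FREE]
Op 2: free(a) -> (freed a); heap: [0-35 FREE]
Op 3: b = malloc(7) -> b = 0; heap: [0-6 ALLOC][7-35 FREE]
Op 4: c = malloc(8) -> c = 7; heap: [0-6 ALLOC][7-14 ALLOC][15-35 FREE]
free(c): c = 7 -> block [7-14 ALLOC]; mark free, coalesce with adjacent free neighbors -> [0-6 ALLOC][7-35 FREE]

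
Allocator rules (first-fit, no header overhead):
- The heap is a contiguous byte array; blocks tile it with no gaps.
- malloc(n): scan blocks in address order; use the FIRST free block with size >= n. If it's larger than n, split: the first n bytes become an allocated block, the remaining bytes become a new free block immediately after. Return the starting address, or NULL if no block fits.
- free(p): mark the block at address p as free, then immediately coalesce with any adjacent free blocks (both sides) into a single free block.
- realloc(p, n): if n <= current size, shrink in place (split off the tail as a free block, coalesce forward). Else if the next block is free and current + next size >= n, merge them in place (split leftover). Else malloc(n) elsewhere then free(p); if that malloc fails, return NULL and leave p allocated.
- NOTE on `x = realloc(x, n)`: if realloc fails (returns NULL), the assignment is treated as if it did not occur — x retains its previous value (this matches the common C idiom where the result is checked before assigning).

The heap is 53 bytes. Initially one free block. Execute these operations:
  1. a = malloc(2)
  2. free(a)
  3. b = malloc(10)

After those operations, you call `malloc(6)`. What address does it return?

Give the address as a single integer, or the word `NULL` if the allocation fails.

Op 1: a = malloc(2) -> a = 0; heap: [0-1 ALLOC][2-52 FREE]
Op 2: free(a) -> (freed a); heap: [0-52 FREE]
Op 3: b = malloc(10) -> b = 0; heap: [0-9 ALLOC][10-52 FREE]
malloc(6): first-fit scan over [0-9 ALLOC][10-52 FREE] -> 10

Answer: 10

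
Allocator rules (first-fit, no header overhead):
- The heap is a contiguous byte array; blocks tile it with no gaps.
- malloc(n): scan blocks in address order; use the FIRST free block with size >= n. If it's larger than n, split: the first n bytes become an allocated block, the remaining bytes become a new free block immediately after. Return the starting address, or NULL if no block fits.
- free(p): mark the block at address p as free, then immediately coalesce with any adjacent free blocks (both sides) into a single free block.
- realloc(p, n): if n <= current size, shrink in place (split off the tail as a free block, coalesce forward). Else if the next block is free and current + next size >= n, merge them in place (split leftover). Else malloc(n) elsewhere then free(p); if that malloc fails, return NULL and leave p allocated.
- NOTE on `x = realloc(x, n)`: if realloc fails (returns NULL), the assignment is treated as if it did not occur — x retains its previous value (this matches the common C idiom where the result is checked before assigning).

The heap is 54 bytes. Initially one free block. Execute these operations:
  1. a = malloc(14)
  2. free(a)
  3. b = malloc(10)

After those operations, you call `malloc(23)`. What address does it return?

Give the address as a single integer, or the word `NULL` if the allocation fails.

Answer: 10

Derivation:
Op 1: a = malloc(14) -> a = 0; heap: [0-13 ALLOC][14-53 FREE]
Op 2: free(a) -> (freed a); heap: [0-53 FREE]
Op 3: b = malloc(10) -> b = 0; heap: [0-9 ALLOC][10-53 FREE]
malloc(23): first-fit scan over [0-9 ALLOC][10-53 FREE] -> 10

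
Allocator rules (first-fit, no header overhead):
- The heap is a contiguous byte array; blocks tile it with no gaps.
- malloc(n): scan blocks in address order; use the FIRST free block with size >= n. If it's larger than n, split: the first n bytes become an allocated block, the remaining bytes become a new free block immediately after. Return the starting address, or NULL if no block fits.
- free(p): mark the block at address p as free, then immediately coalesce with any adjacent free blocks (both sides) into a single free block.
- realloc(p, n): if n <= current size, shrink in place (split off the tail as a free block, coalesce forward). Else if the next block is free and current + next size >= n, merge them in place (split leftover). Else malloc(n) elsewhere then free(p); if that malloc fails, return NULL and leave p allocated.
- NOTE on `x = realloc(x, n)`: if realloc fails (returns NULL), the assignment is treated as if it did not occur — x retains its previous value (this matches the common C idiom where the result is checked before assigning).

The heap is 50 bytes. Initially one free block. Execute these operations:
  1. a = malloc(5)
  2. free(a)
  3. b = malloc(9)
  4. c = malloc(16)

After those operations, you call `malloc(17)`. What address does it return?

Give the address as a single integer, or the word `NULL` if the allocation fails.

Answer: 25

Derivation:
Op 1: a = malloc(5) -> a = 0; heap: [0-4 ALLOC][5-49 FREE]
Op 2: free(a) -> (freed a); heap: [0-49 FREE]
Op 3: b = malloc(9) -> b = 0; heap: [0-8 ALLOC][9-49 FREE]
Op 4: c = malloc(16) -> c = 9; heap: [0-8 ALLOC][9-24 ALLOC][25-49 FREE]
malloc(17): first-fit scan over [0-8 ALLOC][9-24 ALLOC][25-49 FREE] -> 25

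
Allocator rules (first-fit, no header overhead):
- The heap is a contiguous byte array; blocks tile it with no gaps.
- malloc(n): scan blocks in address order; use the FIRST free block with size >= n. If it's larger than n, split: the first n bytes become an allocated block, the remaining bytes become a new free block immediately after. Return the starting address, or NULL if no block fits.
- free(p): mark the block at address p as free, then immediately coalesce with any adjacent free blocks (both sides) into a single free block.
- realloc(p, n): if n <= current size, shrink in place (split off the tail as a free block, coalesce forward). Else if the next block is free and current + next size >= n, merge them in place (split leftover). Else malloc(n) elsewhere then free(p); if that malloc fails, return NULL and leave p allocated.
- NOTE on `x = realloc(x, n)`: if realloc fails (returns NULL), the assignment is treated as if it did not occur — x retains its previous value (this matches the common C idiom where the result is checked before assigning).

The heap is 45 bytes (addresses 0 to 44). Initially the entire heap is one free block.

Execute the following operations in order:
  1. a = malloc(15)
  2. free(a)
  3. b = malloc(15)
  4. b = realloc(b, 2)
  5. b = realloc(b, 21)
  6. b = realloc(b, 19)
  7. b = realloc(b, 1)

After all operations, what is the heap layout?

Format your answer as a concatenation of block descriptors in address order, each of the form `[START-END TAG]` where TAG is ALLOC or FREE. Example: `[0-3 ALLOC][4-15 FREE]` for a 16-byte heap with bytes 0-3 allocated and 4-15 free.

Op 1: a = malloc(15) -> a = 0; heap: [0-14 ALLOC][15-44 FREE]
Op 2: free(a) -> (freed a); heap: [0-44 FREE]
Op 3: b = malloc(15) -> b = 0; heap: [0-14 ALLOC][15-44 FREE]
Op 4: b = realloc(b, 2) -> b = 0; heap: [0-1 ALLOC][2-44 FREE]
Op 5: b = realloc(b, 21) -> b = 0; heap: [0-20 ALLOC][21-44 FREE]
Op 6: b = realloc(b, 19) -> b = 0; heap: [0-18 ALLOC][19-44 FREE]
Op 7: b = realloc(b, 1) -> b = 0; heap: [0-0 ALLOC][1-44 FREE]

Answer: [0-0 ALLOC][1-44 FREE]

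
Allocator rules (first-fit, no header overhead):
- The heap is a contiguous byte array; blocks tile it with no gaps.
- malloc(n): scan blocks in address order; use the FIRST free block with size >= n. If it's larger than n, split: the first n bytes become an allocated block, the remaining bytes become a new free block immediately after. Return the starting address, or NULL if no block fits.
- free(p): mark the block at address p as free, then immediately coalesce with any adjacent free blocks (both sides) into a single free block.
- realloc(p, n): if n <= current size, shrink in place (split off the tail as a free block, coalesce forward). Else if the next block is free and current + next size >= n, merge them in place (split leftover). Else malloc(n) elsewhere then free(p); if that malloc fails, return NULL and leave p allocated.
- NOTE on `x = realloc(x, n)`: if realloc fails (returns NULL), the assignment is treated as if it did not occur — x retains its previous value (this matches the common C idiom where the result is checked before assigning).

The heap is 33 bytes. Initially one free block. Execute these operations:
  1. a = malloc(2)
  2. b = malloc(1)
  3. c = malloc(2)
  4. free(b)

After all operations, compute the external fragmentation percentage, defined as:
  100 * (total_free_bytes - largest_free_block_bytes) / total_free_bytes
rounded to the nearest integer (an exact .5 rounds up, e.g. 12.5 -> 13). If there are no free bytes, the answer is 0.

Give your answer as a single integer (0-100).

Op 1: a = malloc(2) -> a = 0; heap: [0-1 ALLOC][2-32 FREE]
Op 2: b = malloc(1) -> b = 2; heap: [0-1 ALLOC][2-2 ALLOC][3-32 FREE]
Op 3: c = malloc(2) -> c = 3; heap: [0-1 ALLOC][2-2 ALLOC][3-4 ALLOC][5-32 FREE]
Op 4: free(b) -> (freed b); heap: [0-1 ALLOC][2-2 FREE][3-4 ALLOC][5-32 FREE]
Free blocks: [1 28] total_free=29 largest=28 -> 100*(29-28)/29 = 100/29 ≈ 3.448 -> rounds to 3

Answer: 3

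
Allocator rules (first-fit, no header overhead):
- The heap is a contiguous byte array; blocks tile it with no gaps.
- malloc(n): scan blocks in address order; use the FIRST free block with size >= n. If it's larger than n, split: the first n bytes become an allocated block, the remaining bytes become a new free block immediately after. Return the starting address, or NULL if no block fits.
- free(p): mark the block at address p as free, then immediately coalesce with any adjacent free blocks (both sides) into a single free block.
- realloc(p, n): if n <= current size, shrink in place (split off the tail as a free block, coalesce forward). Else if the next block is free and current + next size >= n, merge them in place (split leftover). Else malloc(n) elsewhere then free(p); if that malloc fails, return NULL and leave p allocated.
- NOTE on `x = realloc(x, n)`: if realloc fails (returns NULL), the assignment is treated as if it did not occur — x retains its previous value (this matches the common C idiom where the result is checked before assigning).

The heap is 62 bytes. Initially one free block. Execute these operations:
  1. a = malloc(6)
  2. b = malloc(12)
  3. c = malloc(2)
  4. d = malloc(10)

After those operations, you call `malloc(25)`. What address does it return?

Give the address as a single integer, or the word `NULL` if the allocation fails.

Answer: 30

Derivation:
Op 1: a = malloc(6) -> a = 0; heap: [0-5 ALLOC][6-61 FREE]
Op 2: b = malloc(12) -> b = 6; heap: [0-5 ALLOC][6-17 ALLOC][18-61 FREE]
Op 3: c = malloc(2) -> c = 18; heap: [0-5 ALLOC][6-17 ALLOC][18-19 ALLOC][20-61 FREE]
Op 4: d = malloc(10) -> d = 20; heap: [0-5 ALLOC][6-17 ALLOC][18-19 ALLOC][20-29 ALLOC][30-61 FREE]
malloc(25): first-fit scan over [0-5 ALLOC][6-17 ALLOC][18-19 ALLOC][20-29 ALLOC][30-61 FREE] -> 30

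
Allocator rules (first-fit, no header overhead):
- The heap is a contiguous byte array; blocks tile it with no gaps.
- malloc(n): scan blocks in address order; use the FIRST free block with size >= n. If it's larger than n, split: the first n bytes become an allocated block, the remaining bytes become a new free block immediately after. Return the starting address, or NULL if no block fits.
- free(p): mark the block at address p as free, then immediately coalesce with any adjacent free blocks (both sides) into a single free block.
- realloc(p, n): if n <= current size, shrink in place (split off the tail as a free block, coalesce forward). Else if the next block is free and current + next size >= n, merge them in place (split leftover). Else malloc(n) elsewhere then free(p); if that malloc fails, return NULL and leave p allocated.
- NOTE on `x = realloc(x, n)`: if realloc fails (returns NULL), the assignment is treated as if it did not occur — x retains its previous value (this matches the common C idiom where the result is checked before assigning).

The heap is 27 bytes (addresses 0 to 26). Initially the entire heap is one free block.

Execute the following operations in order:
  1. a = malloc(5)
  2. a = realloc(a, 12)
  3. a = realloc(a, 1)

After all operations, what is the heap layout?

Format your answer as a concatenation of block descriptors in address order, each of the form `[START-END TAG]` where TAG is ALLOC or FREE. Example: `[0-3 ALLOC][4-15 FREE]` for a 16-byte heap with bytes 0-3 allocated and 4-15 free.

Op 1: a = malloc(5) -> a = 0; heap: [0-4 ALLOC][5-26 FREE]
Op 2: a = realloc(a, 12) -> a = 0; heap: [0-11 ALLOC][12-26 FREE]
Op 3: a = realloc(a, 1) -> a = 0; heap: [0-0 ALLOC][1-26 FREE]

Answer: [0-0 ALLOC][1-26 FREE]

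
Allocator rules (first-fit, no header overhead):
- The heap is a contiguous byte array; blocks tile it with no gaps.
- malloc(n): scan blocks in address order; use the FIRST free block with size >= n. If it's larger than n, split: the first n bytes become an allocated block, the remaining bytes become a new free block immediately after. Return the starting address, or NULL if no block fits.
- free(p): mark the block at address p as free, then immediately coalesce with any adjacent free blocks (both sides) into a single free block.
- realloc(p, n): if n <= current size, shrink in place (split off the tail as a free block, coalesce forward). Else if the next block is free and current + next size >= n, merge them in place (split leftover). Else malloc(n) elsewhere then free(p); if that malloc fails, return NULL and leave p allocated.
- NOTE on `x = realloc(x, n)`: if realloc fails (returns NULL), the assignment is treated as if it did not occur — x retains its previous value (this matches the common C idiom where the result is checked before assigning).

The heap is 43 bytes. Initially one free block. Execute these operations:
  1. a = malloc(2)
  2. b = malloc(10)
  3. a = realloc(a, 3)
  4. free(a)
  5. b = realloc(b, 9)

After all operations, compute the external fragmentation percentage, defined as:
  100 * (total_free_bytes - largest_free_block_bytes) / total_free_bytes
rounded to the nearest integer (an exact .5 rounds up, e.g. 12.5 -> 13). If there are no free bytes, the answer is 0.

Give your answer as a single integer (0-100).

Op 1: a = malloc(2) -> a = 0; heap: [0-1 ALLOC][2-42 FREE]
Op 2: b = malloc(10) -> b = 2; heap: [0-1 ALLOC][2-11 ALLOC][12-42 FREE]
Op 3: a = realloc(a, 3) -> a = 12; heap: [0-1 FREE][2-11 ALLOC][12-14 ALLOC][15-42 FREE]
Op 4: free(a) -> (freed a); heap: [0-1 FREE][2-11 ALLOC][12-42 FREE]
Op 5: b = realloc(b, 9) -> b = 2; heap: [0-1 FREE][2-10 ALLOC][11-42 FREE]
Free blocks: [2 32] total_free=34 largest=32 -> 100*(34-32)/34 = 200/34 ≈ 5.882 -> rounds to 6

Answer: 6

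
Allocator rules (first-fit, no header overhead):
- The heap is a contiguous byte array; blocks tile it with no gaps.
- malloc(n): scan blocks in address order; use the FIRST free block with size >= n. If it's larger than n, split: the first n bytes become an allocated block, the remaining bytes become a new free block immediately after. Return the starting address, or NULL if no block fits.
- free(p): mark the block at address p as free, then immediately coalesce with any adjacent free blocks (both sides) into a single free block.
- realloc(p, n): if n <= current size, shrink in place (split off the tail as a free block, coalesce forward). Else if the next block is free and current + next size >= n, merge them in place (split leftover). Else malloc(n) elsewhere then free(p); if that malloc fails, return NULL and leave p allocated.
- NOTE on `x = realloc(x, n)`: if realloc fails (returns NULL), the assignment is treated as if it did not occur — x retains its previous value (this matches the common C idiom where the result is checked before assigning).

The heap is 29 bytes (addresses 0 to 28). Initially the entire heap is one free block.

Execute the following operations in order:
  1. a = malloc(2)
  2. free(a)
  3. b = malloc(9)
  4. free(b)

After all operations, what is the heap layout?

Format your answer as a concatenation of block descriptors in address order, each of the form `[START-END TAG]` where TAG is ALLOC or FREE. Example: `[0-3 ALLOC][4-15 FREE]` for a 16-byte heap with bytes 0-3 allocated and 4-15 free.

Op 1: a = malloc(2) -> a = 0; heap: [0-1 ALLOC][2-28 FREE]
Op 2: free(a) -> (freed a); heap: [0-28 FREE]
Op 3: b = malloc(9) -> b = 0; heap: [0-8 ALLOC][9-28 FREE]
Op 4: free(b) -> (freed b); heap: [0-28 FREE]

Answer: [0-28 FREE]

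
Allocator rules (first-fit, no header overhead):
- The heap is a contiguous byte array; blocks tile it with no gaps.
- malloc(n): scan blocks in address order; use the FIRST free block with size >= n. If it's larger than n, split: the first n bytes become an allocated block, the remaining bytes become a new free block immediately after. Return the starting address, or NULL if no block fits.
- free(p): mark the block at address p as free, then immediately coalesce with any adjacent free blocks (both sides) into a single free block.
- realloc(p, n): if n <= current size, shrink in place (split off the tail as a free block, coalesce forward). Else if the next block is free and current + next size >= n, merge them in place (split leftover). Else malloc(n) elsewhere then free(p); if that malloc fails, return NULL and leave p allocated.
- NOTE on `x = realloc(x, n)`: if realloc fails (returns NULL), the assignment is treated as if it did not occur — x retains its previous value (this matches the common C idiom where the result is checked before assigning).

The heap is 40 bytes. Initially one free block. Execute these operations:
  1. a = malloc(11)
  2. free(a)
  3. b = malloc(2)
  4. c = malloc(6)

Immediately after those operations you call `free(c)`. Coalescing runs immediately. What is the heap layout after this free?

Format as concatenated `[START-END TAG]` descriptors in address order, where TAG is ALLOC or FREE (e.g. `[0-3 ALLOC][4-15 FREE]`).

Answer: [0-1 ALLOC][2-39 FREE]

Derivation:
Op 1: a = malloc(11) -> a = 0; heap: [0-10 ALLOC][11-39 FREE]
Op 2: free(a) -> (freed a); heap: [0-39 FREE]
Op 3: b = malloc(2) -> b = 0; heap: [0-1 ALLOC][2-39 FREE]
Op 4: c = malloc(6) -> c = 2; heap: [0-1 ALLOC][2-7 ALLOC][8-39 FREE]
free(c): c = 2 -> block [2-7 ALLOC]; mark free, coalesce with adjacent free neighbors -> [0-1 ALLOC][2-39 FREE]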